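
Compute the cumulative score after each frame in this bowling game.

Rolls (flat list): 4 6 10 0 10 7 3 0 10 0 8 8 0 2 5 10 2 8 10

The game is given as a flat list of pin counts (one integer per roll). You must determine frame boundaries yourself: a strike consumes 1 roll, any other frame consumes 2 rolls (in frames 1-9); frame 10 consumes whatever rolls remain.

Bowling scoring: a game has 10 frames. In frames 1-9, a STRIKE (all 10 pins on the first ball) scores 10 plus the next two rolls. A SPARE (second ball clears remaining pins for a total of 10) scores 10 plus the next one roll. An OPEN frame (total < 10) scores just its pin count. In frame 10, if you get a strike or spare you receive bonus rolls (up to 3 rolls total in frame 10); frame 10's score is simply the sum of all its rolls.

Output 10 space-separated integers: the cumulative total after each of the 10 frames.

Frame 1: SPARE (4+6=10). 10 + next roll (10) = 20. Cumulative: 20
Frame 2: STRIKE. 10 + next two rolls (0+10) = 20. Cumulative: 40
Frame 3: SPARE (0+10=10). 10 + next roll (7) = 17. Cumulative: 57
Frame 4: SPARE (7+3=10). 10 + next roll (0) = 10. Cumulative: 67
Frame 5: SPARE (0+10=10). 10 + next roll (0) = 10. Cumulative: 77
Frame 6: OPEN (0+8=8). Cumulative: 85
Frame 7: OPEN (8+0=8). Cumulative: 93
Frame 8: OPEN (2+5=7). Cumulative: 100
Frame 9: STRIKE. 10 + next two rolls (2+8) = 20. Cumulative: 120
Frame 10: SPARE. Sum of all frame-10 rolls (2+8+10) = 20. Cumulative: 140

Answer: 20 40 57 67 77 85 93 100 120 140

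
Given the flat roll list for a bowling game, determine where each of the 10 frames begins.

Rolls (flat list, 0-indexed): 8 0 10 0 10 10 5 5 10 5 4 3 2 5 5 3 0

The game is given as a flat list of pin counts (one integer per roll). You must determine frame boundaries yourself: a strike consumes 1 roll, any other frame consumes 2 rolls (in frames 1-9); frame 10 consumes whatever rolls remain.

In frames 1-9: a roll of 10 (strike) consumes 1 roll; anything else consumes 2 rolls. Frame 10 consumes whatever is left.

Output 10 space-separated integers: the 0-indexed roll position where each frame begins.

Frame 1 starts at roll index 0: rolls=8,0 (sum=8), consumes 2 rolls
Frame 2 starts at roll index 2: roll=10 (strike), consumes 1 roll
Frame 3 starts at roll index 3: rolls=0,10 (sum=10), consumes 2 rolls
Frame 4 starts at roll index 5: roll=10 (strike), consumes 1 roll
Frame 5 starts at roll index 6: rolls=5,5 (sum=10), consumes 2 rolls
Frame 6 starts at roll index 8: roll=10 (strike), consumes 1 roll
Frame 7 starts at roll index 9: rolls=5,4 (sum=9), consumes 2 rolls
Frame 8 starts at roll index 11: rolls=3,2 (sum=5), consumes 2 rolls
Frame 9 starts at roll index 13: rolls=5,5 (sum=10), consumes 2 rolls
Frame 10 starts at roll index 15: 2 remaining rolls

Answer: 0 2 3 5 6 8 9 11 13 15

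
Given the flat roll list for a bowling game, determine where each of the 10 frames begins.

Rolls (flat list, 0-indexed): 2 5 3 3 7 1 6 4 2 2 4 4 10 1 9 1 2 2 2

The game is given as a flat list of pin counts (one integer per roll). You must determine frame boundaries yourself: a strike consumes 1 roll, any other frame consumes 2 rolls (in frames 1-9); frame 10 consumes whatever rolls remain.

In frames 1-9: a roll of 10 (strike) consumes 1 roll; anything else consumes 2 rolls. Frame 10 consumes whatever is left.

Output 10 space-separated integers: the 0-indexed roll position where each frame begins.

Answer: 0 2 4 6 8 10 12 13 15 17

Derivation:
Frame 1 starts at roll index 0: rolls=2,5 (sum=7), consumes 2 rolls
Frame 2 starts at roll index 2: rolls=3,3 (sum=6), consumes 2 rolls
Frame 3 starts at roll index 4: rolls=7,1 (sum=8), consumes 2 rolls
Frame 4 starts at roll index 6: rolls=6,4 (sum=10), consumes 2 rolls
Frame 5 starts at roll index 8: rolls=2,2 (sum=4), consumes 2 rolls
Frame 6 starts at roll index 10: rolls=4,4 (sum=8), consumes 2 rolls
Frame 7 starts at roll index 12: roll=10 (strike), consumes 1 roll
Frame 8 starts at roll index 13: rolls=1,9 (sum=10), consumes 2 rolls
Frame 9 starts at roll index 15: rolls=1,2 (sum=3), consumes 2 rolls
Frame 10 starts at roll index 17: 2 remaining rolls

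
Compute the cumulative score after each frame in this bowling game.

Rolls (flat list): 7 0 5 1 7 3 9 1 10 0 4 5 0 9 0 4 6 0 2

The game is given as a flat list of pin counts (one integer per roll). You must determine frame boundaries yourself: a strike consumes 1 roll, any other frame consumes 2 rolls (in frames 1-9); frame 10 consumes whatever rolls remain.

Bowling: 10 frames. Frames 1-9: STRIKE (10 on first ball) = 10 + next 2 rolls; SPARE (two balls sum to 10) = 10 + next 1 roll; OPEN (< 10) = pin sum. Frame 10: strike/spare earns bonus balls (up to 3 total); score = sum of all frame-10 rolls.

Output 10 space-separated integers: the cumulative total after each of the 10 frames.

Frame 1: OPEN (7+0=7). Cumulative: 7
Frame 2: OPEN (5+1=6). Cumulative: 13
Frame 3: SPARE (7+3=10). 10 + next roll (9) = 19. Cumulative: 32
Frame 4: SPARE (9+1=10). 10 + next roll (10) = 20. Cumulative: 52
Frame 5: STRIKE. 10 + next two rolls (0+4) = 14. Cumulative: 66
Frame 6: OPEN (0+4=4). Cumulative: 70
Frame 7: OPEN (5+0=5). Cumulative: 75
Frame 8: OPEN (9+0=9). Cumulative: 84
Frame 9: SPARE (4+6=10). 10 + next roll (0) = 10. Cumulative: 94
Frame 10: OPEN. Sum of all frame-10 rolls (0+2) = 2. Cumulative: 96

Answer: 7 13 32 52 66 70 75 84 94 96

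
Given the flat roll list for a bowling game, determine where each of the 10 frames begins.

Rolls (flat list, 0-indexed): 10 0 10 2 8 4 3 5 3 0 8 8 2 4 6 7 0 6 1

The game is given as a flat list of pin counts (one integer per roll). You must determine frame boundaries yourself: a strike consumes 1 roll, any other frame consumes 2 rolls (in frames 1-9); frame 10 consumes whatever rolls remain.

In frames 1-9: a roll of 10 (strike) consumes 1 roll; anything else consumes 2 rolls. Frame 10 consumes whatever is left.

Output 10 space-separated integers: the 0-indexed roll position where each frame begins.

Frame 1 starts at roll index 0: roll=10 (strike), consumes 1 roll
Frame 2 starts at roll index 1: rolls=0,10 (sum=10), consumes 2 rolls
Frame 3 starts at roll index 3: rolls=2,8 (sum=10), consumes 2 rolls
Frame 4 starts at roll index 5: rolls=4,3 (sum=7), consumes 2 rolls
Frame 5 starts at roll index 7: rolls=5,3 (sum=8), consumes 2 rolls
Frame 6 starts at roll index 9: rolls=0,8 (sum=8), consumes 2 rolls
Frame 7 starts at roll index 11: rolls=8,2 (sum=10), consumes 2 rolls
Frame 8 starts at roll index 13: rolls=4,6 (sum=10), consumes 2 rolls
Frame 9 starts at roll index 15: rolls=7,0 (sum=7), consumes 2 rolls
Frame 10 starts at roll index 17: 2 remaining rolls

Answer: 0 1 3 5 7 9 11 13 15 17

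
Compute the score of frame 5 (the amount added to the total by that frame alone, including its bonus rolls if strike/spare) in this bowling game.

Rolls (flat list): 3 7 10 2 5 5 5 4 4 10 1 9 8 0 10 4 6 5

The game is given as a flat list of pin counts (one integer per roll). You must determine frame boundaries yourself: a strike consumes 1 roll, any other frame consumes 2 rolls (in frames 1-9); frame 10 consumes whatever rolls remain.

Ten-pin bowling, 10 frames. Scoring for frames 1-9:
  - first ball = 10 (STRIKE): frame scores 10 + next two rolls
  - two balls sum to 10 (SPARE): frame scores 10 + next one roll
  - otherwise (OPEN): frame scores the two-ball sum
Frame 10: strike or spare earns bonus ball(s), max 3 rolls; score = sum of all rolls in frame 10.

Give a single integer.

Answer: 8

Derivation:
Frame 1: SPARE (3+7=10). 10 + next roll (10) = 20. Cumulative: 20
Frame 2: STRIKE. 10 + next two rolls (2+5) = 17. Cumulative: 37
Frame 3: OPEN (2+5=7). Cumulative: 44
Frame 4: SPARE (5+5=10). 10 + next roll (4) = 14. Cumulative: 58
Frame 5: OPEN (4+4=8). Cumulative: 66
Frame 6: STRIKE. 10 + next two rolls (1+9) = 20. Cumulative: 86
Frame 7: SPARE (1+9=10). 10 + next roll (8) = 18. Cumulative: 104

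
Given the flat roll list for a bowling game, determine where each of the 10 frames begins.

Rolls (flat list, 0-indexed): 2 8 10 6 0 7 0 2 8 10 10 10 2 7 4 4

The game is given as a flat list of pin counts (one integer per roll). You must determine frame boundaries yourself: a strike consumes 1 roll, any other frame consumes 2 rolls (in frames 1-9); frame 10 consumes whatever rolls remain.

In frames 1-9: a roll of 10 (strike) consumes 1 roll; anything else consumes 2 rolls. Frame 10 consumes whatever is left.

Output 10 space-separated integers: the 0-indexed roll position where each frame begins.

Answer: 0 2 3 5 7 9 10 11 12 14

Derivation:
Frame 1 starts at roll index 0: rolls=2,8 (sum=10), consumes 2 rolls
Frame 2 starts at roll index 2: roll=10 (strike), consumes 1 roll
Frame 3 starts at roll index 3: rolls=6,0 (sum=6), consumes 2 rolls
Frame 4 starts at roll index 5: rolls=7,0 (sum=7), consumes 2 rolls
Frame 5 starts at roll index 7: rolls=2,8 (sum=10), consumes 2 rolls
Frame 6 starts at roll index 9: roll=10 (strike), consumes 1 roll
Frame 7 starts at roll index 10: roll=10 (strike), consumes 1 roll
Frame 8 starts at roll index 11: roll=10 (strike), consumes 1 roll
Frame 9 starts at roll index 12: rolls=2,7 (sum=9), consumes 2 rolls
Frame 10 starts at roll index 14: 2 remaining rolls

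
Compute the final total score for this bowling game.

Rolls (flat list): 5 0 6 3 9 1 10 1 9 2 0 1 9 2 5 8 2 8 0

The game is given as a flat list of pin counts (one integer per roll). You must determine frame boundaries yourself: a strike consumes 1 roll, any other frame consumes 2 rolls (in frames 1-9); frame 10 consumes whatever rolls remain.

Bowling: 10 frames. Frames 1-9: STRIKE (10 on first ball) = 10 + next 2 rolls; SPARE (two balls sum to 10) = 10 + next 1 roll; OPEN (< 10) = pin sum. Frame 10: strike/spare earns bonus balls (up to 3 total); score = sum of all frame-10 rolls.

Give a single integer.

Answer: 113

Derivation:
Frame 1: OPEN (5+0=5). Cumulative: 5
Frame 2: OPEN (6+3=9). Cumulative: 14
Frame 3: SPARE (9+1=10). 10 + next roll (10) = 20. Cumulative: 34
Frame 4: STRIKE. 10 + next two rolls (1+9) = 20. Cumulative: 54
Frame 5: SPARE (1+9=10). 10 + next roll (2) = 12. Cumulative: 66
Frame 6: OPEN (2+0=2). Cumulative: 68
Frame 7: SPARE (1+9=10). 10 + next roll (2) = 12. Cumulative: 80
Frame 8: OPEN (2+5=7). Cumulative: 87
Frame 9: SPARE (8+2=10). 10 + next roll (8) = 18. Cumulative: 105
Frame 10: OPEN. Sum of all frame-10 rolls (8+0) = 8. Cumulative: 113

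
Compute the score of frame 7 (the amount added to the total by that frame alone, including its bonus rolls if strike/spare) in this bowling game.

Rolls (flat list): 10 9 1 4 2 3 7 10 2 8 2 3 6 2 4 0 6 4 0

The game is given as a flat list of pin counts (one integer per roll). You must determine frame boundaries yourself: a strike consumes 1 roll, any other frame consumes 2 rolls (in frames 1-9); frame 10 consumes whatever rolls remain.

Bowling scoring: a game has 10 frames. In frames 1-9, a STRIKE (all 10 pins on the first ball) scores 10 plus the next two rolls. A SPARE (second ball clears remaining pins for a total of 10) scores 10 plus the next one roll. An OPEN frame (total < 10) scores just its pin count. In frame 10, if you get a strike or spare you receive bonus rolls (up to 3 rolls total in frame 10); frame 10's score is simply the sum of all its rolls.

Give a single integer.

Frame 1: STRIKE. 10 + next two rolls (9+1) = 20. Cumulative: 20
Frame 2: SPARE (9+1=10). 10 + next roll (4) = 14. Cumulative: 34
Frame 3: OPEN (4+2=6). Cumulative: 40
Frame 4: SPARE (3+7=10). 10 + next roll (10) = 20. Cumulative: 60
Frame 5: STRIKE. 10 + next two rolls (2+8) = 20. Cumulative: 80
Frame 6: SPARE (2+8=10). 10 + next roll (2) = 12. Cumulative: 92
Frame 7: OPEN (2+3=5). Cumulative: 97
Frame 8: OPEN (6+2=8). Cumulative: 105
Frame 9: OPEN (4+0=4). Cumulative: 109

Answer: 5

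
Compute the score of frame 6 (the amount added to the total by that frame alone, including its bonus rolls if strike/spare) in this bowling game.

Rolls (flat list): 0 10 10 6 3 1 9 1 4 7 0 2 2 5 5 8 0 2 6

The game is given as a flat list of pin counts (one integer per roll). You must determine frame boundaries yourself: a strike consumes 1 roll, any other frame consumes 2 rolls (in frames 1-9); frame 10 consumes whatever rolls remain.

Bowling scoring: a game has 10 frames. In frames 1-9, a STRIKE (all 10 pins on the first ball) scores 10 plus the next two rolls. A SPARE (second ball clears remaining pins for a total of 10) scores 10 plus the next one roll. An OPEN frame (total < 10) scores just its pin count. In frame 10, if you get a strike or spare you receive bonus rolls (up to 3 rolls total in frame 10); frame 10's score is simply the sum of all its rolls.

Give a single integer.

Frame 1: SPARE (0+10=10). 10 + next roll (10) = 20. Cumulative: 20
Frame 2: STRIKE. 10 + next two rolls (6+3) = 19. Cumulative: 39
Frame 3: OPEN (6+3=9). Cumulative: 48
Frame 4: SPARE (1+9=10). 10 + next roll (1) = 11. Cumulative: 59
Frame 5: OPEN (1+4=5). Cumulative: 64
Frame 6: OPEN (7+0=7). Cumulative: 71
Frame 7: OPEN (2+2=4). Cumulative: 75
Frame 8: SPARE (5+5=10). 10 + next roll (8) = 18. Cumulative: 93

Answer: 7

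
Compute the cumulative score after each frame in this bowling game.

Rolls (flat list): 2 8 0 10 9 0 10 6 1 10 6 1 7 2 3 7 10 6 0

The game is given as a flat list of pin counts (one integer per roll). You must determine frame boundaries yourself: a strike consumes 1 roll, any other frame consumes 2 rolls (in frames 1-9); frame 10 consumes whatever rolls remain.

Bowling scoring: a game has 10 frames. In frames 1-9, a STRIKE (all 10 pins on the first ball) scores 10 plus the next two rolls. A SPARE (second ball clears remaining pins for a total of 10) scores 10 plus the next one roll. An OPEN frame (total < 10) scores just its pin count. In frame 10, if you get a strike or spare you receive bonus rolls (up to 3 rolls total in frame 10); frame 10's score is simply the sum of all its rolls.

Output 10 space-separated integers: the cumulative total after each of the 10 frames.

Frame 1: SPARE (2+8=10). 10 + next roll (0) = 10. Cumulative: 10
Frame 2: SPARE (0+10=10). 10 + next roll (9) = 19. Cumulative: 29
Frame 3: OPEN (9+0=9). Cumulative: 38
Frame 4: STRIKE. 10 + next two rolls (6+1) = 17. Cumulative: 55
Frame 5: OPEN (6+1=7). Cumulative: 62
Frame 6: STRIKE. 10 + next two rolls (6+1) = 17. Cumulative: 79
Frame 7: OPEN (6+1=7). Cumulative: 86
Frame 8: OPEN (7+2=9). Cumulative: 95
Frame 9: SPARE (3+7=10). 10 + next roll (10) = 20. Cumulative: 115
Frame 10: STRIKE. Sum of all frame-10 rolls (10+6+0) = 16. Cumulative: 131

Answer: 10 29 38 55 62 79 86 95 115 131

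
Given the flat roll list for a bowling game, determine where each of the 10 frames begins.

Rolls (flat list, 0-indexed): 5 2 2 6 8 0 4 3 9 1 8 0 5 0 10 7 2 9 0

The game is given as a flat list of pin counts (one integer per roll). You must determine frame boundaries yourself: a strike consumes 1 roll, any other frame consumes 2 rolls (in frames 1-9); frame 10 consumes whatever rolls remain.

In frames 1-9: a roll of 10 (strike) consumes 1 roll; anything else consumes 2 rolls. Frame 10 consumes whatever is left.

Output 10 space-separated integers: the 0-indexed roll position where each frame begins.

Frame 1 starts at roll index 0: rolls=5,2 (sum=7), consumes 2 rolls
Frame 2 starts at roll index 2: rolls=2,6 (sum=8), consumes 2 rolls
Frame 3 starts at roll index 4: rolls=8,0 (sum=8), consumes 2 rolls
Frame 4 starts at roll index 6: rolls=4,3 (sum=7), consumes 2 rolls
Frame 5 starts at roll index 8: rolls=9,1 (sum=10), consumes 2 rolls
Frame 6 starts at roll index 10: rolls=8,0 (sum=8), consumes 2 rolls
Frame 7 starts at roll index 12: rolls=5,0 (sum=5), consumes 2 rolls
Frame 8 starts at roll index 14: roll=10 (strike), consumes 1 roll
Frame 9 starts at roll index 15: rolls=7,2 (sum=9), consumes 2 rolls
Frame 10 starts at roll index 17: 2 remaining rolls

Answer: 0 2 4 6 8 10 12 14 15 17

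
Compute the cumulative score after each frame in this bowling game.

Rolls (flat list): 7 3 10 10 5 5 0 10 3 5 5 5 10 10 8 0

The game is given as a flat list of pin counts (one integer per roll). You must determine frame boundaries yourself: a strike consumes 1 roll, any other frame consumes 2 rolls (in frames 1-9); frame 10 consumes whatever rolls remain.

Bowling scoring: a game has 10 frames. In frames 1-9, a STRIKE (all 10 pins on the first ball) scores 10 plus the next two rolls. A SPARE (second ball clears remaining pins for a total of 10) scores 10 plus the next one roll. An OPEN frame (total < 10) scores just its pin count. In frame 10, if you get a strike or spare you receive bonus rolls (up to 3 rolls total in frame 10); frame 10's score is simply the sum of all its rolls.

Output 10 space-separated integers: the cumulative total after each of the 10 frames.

Answer: 20 45 65 75 88 96 116 144 162 170

Derivation:
Frame 1: SPARE (7+3=10). 10 + next roll (10) = 20. Cumulative: 20
Frame 2: STRIKE. 10 + next two rolls (10+5) = 25. Cumulative: 45
Frame 3: STRIKE. 10 + next two rolls (5+5) = 20. Cumulative: 65
Frame 4: SPARE (5+5=10). 10 + next roll (0) = 10. Cumulative: 75
Frame 5: SPARE (0+10=10). 10 + next roll (3) = 13. Cumulative: 88
Frame 6: OPEN (3+5=8). Cumulative: 96
Frame 7: SPARE (5+5=10). 10 + next roll (10) = 20. Cumulative: 116
Frame 8: STRIKE. 10 + next two rolls (10+8) = 28. Cumulative: 144
Frame 9: STRIKE. 10 + next two rolls (8+0) = 18. Cumulative: 162
Frame 10: OPEN. Sum of all frame-10 rolls (8+0) = 8. Cumulative: 170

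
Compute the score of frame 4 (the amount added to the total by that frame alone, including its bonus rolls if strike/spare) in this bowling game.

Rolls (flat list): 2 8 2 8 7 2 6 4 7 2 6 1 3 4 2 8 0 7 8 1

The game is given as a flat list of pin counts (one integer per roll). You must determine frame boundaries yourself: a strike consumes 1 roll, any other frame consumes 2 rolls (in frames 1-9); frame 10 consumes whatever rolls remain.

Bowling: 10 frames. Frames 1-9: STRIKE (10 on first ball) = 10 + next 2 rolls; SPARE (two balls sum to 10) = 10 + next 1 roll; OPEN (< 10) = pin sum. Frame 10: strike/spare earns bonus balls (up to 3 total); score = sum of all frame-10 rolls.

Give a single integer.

Frame 1: SPARE (2+8=10). 10 + next roll (2) = 12. Cumulative: 12
Frame 2: SPARE (2+8=10). 10 + next roll (7) = 17. Cumulative: 29
Frame 3: OPEN (7+2=9). Cumulative: 38
Frame 4: SPARE (6+4=10). 10 + next roll (7) = 17. Cumulative: 55
Frame 5: OPEN (7+2=9). Cumulative: 64
Frame 6: OPEN (6+1=7). Cumulative: 71

Answer: 17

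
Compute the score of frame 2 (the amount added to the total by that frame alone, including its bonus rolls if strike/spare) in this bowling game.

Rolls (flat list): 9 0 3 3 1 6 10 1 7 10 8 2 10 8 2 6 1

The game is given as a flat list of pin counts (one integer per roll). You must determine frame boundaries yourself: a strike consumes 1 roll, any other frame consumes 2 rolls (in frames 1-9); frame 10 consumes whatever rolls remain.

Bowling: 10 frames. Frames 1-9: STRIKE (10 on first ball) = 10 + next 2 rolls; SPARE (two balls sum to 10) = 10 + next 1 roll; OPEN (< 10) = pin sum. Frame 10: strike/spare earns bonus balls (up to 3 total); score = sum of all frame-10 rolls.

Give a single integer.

Answer: 6

Derivation:
Frame 1: OPEN (9+0=9). Cumulative: 9
Frame 2: OPEN (3+3=6). Cumulative: 15
Frame 3: OPEN (1+6=7). Cumulative: 22
Frame 4: STRIKE. 10 + next two rolls (1+7) = 18. Cumulative: 40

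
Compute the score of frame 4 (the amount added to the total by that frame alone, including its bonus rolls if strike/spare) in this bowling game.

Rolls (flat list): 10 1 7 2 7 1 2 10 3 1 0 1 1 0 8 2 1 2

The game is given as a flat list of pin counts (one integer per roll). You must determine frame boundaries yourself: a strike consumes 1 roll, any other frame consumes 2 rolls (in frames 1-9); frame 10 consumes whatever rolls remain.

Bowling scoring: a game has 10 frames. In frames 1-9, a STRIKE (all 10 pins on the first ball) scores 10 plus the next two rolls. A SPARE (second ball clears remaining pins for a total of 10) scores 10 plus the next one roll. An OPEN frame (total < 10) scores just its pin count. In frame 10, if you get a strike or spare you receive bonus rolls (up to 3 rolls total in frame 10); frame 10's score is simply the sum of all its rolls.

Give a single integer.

Frame 1: STRIKE. 10 + next two rolls (1+7) = 18. Cumulative: 18
Frame 2: OPEN (1+7=8). Cumulative: 26
Frame 3: OPEN (2+7=9). Cumulative: 35
Frame 4: OPEN (1+2=3). Cumulative: 38
Frame 5: STRIKE. 10 + next two rolls (3+1) = 14. Cumulative: 52
Frame 6: OPEN (3+1=4). Cumulative: 56

Answer: 3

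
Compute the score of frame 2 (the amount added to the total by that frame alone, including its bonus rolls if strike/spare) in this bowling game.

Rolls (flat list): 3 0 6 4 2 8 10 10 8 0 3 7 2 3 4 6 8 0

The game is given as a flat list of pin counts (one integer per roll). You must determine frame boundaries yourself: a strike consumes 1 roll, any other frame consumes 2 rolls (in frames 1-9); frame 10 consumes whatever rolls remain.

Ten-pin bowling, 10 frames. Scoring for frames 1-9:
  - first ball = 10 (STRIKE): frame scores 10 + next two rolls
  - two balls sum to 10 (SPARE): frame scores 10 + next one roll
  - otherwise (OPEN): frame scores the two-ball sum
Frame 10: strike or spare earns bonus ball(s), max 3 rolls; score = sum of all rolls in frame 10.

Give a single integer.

Answer: 12

Derivation:
Frame 1: OPEN (3+0=3). Cumulative: 3
Frame 2: SPARE (6+4=10). 10 + next roll (2) = 12. Cumulative: 15
Frame 3: SPARE (2+8=10). 10 + next roll (10) = 20. Cumulative: 35
Frame 4: STRIKE. 10 + next two rolls (10+8) = 28. Cumulative: 63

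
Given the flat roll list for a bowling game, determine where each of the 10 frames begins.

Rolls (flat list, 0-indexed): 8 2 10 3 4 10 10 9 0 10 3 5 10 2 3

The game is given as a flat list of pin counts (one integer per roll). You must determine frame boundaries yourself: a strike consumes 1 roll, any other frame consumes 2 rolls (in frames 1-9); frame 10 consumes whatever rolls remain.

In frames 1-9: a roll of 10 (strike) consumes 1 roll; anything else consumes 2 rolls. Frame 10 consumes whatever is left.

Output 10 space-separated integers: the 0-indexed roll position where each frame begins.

Frame 1 starts at roll index 0: rolls=8,2 (sum=10), consumes 2 rolls
Frame 2 starts at roll index 2: roll=10 (strike), consumes 1 roll
Frame 3 starts at roll index 3: rolls=3,4 (sum=7), consumes 2 rolls
Frame 4 starts at roll index 5: roll=10 (strike), consumes 1 roll
Frame 5 starts at roll index 6: roll=10 (strike), consumes 1 roll
Frame 6 starts at roll index 7: rolls=9,0 (sum=9), consumes 2 rolls
Frame 7 starts at roll index 9: roll=10 (strike), consumes 1 roll
Frame 8 starts at roll index 10: rolls=3,5 (sum=8), consumes 2 rolls
Frame 9 starts at roll index 12: roll=10 (strike), consumes 1 roll
Frame 10 starts at roll index 13: 2 remaining rolls

Answer: 0 2 3 5 6 7 9 10 12 13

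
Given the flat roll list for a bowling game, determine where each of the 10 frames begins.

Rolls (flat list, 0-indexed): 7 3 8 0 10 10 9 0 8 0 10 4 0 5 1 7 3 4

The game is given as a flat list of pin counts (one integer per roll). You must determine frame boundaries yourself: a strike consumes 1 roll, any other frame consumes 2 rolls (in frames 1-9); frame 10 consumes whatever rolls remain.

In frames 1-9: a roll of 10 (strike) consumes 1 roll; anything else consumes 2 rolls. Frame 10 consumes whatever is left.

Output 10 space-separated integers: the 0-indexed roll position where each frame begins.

Answer: 0 2 4 5 6 8 10 11 13 15

Derivation:
Frame 1 starts at roll index 0: rolls=7,3 (sum=10), consumes 2 rolls
Frame 2 starts at roll index 2: rolls=8,0 (sum=8), consumes 2 rolls
Frame 3 starts at roll index 4: roll=10 (strike), consumes 1 roll
Frame 4 starts at roll index 5: roll=10 (strike), consumes 1 roll
Frame 5 starts at roll index 6: rolls=9,0 (sum=9), consumes 2 rolls
Frame 6 starts at roll index 8: rolls=8,0 (sum=8), consumes 2 rolls
Frame 7 starts at roll index 10: roll=10 (strike), consumes 1 roll
Frame 8 starts at roll index 11: rolls=4,0 (sum=4), consumes 2 rolls
Frame 9 starts at roll index 13: rolls=5,1 (sum=6), consumes 2 rolls
Frame 10 starts at roll index 15: 3 remaining rolls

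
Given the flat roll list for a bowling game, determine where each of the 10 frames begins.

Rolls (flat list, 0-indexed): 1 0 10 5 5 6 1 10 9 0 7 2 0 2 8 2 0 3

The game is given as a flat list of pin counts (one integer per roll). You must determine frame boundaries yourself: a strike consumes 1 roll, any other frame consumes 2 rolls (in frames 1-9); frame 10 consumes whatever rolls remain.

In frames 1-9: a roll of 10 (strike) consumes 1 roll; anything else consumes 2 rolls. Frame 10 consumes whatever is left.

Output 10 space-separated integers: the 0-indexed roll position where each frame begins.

Frame 1 starts at roll index 0: rolls=1,0 (sum=1), consumes 2 rolls
Frame 2 starts at roll index 2: roll=10 (strike), consumes 1 roll
Frame 3 starts at roll index 3: rolls=5,5 (sum=10), consumes 2 rolls
Frame 4 starts at roll index 5: rolls=6,1 (sum=7), consumes 2 rolls
Frame 5 starts at roll index 7: roll=10 (strike), consumes 1 roll
Frame 6 starts at roll index 8: rolls=9,0 (sum=9), consumes 2 rolls
Frame 7 starts at roll index 10: rolls=7,2 (sum=9), consumes 2 rolls
Frame 8 starts at roll index 12: rolls=0,2 (sum=2), consumes 2 rolls
Frame 9 starts at roll index 14: rolls=8,2 (sum=10), consumes 2 rolls
Frame 10 starts at roll index 16: 2 remaining rolls

Answer: 0 2 3 5 7 8 10 12 14 16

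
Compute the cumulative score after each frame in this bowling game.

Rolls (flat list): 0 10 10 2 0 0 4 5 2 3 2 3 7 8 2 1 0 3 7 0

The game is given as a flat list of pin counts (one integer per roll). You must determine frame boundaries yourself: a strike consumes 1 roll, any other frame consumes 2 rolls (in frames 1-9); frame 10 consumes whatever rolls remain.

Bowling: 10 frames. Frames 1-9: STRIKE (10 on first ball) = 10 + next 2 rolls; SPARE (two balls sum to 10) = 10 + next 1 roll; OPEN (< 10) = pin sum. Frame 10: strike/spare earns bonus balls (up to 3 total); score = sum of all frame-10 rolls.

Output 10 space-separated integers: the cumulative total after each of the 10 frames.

Answer: 20 32 34 38 45 50 68 79 80 90

Derivation:
Frame 1: SPARE (0+10=10). 10 + next roll (10) = 20. Cumulative: 20
Frame 2: STRIKE. 10 + next two rolls (2+0) = 12. Cumulative: 32
Frame 3: OPEN (2+0=2). Cumulative: 34
Frame 4: OPEN (0+4=4). Cumulative: 38
Frame 5: OPEN (5+2=7). Cumulative: 45
Frame 6: OPEN (3+2=5). Cumulative: 50
Frame 7: SPARE (3+7=10). 10 + next roll (8) = 18. Cumulative: 68
Frame 8: SPARE (8+2=10). 10 + next roll (1) = 11. Cumulative: 79
Frame 9: OPEN (1+0=1). Cumulative: 80
Frame 10: SPARE. Sum of all frame-10 rolls (3+7+0) = 10. Cumulative: 90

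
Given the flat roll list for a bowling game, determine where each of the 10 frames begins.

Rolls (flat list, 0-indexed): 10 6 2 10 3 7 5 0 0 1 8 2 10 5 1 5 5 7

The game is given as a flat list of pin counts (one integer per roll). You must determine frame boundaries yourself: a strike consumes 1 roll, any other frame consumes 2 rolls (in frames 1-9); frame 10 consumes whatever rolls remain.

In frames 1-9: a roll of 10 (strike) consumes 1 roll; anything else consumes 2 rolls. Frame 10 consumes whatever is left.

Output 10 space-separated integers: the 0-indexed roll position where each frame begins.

Frame 1 starts at roll index 0: roll=10 (strike), consumes 1 roll
Frame 2 starts at roll index 1: rolls=6,2 (sum=8), consumes 2 rolls
Frame 3 starts at roll index 3: roll=10 (strike), consumes 1 roll
Frame 4 starts at roll index 4: rolls=3,7 (sum=10), consumes 2 rolls
Frame 5 starts at roll index 6: rolls=5,0 (sum=5), consumes 2 rolls
Frame 6 starts at roll index 8: rolls=0,1 (sum=1), consumes 2 rolls
Frame 7 starts at roll index 10: rolls=8,2 (sum=10), consumes 2 rolls
Frame 8 starts at roll index 12: roll=10 (strike), consumes 1 roll
Frame 9 starts at roll index 13: rolls=5,1 (sum=6), consumes 2 rolls
Frame 10 starts at roll index 15: 3 remaining rolls

Answer: 0 1 3 4 6 8 10 12 13 15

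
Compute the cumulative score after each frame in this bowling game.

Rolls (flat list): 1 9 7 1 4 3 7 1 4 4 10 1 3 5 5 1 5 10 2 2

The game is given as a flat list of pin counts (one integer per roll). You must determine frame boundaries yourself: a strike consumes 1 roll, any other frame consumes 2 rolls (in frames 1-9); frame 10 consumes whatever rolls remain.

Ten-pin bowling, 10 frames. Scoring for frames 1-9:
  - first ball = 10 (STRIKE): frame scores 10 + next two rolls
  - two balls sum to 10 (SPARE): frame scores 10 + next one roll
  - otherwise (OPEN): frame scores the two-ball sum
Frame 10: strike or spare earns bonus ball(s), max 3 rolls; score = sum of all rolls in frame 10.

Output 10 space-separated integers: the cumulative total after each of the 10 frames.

Frame 1: SPARE (1+9=10). 10 + next roll (7) = 17. Cumulative: 17
Frame 2: OPEN (7+1=8). Cumulative: 25
Frame 3: OPEN (4+3=7). Cumulative: 32
Frame 4: OPEN (7+1=8). Cumulative: 40
Frame 5: OPEN (4+4=8). Cumulative: 48
Frame 6: STRIKE. 10 + next two rolls (1+3) = 14. Cumulative: 62
Frame 7: OPEN (1+3=4). Cumulative: 66
Frame 8: SPARE (5+5=10). 10 + next roll (1) = 11. Cumulative: 77
Frame 9: OPEN (1+5=6). Cumulative: 83
Frame 10: STRIKE. Sum of all frame-10 rolls (10+2+2) = 14. Cumulative: 97

Answer: 17 25 32 40 48 62 66 77 83 97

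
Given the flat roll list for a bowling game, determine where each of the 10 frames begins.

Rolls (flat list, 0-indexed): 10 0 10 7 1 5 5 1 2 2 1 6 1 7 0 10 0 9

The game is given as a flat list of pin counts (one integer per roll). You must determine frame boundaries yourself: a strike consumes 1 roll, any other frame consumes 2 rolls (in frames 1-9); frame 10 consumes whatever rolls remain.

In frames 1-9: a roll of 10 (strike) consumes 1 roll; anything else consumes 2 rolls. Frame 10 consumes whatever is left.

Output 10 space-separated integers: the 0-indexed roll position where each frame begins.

Answer: 0 1 3 5 7 9 11 13 15 16

Derivation:
Frame 1 starts at roll index 0: roll=10 (strike), consumes 1 roll
Frame 2 starts at roll index 1: rolls=0,10 (sum=10), consumes 2 rolls
Frame 3 starts at roll index 3: rolls=7,1 (sum=8), consumes 2 rolls
Frame 4 starts at roll index 5: rolls=5,5 (sum=10), consumes 2 rolls
Frame 5 starts at roll index 7: rolls=1,2 (sum=3), consumes 2 rolls
Frame 6 starts at roll index 9: rolls=2,1 (sum=3), consumes 2 rolls
Frame 7 starts at roll index 11: rolls=6,1 (sum=7), consumes 2 rolls
Frame 8 starts at roll index 13: rolls=7,0 (sum=7), consumes 2 rolls
Frame 9 starts at roll index 15: roll=10 (strike), consumes 1 roll
Frame 10 starts at roll index 16: 2 remaining rolls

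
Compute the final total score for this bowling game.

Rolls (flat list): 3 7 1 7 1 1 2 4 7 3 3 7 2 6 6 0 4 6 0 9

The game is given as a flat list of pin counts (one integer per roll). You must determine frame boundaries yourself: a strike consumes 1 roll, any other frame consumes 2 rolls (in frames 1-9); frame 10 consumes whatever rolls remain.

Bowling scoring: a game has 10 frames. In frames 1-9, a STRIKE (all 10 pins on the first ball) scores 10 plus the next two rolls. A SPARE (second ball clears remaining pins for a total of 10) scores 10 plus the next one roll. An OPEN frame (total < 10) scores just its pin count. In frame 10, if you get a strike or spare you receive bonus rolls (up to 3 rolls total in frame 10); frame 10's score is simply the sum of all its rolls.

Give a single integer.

Frame 1: SPARE (3+7=10). 10 + next roll (1) = 11. Cumulative: 11
Frame 2: OPEN (1+7=8). Cumulative: 19
Frame 3: OPEN (1+1=2). Cumulative: 21
Frame 4: OPEN (2+4=6). Cumulative: 27
Frame 5: SPARE (7+3=10). 10 + next roll (3) = 13. Cumulative: 40
Frame 6: SPARE (3+7=10). 10 + next roll (2) = 12. Cumulative: 52
Frame 7: OPEN (2+6=8). Cumulative: 60
Frame 8: OPEN (6+0=6). Cumulative: 66
Frame 9: SPARE (4+6=10). 10 + next roll (0) = 10. Cumulative: 76
Frame 10: OPEN. Sum of all frame-10 rolls (0+9) = 9. Cumulative: 85

Answer: 85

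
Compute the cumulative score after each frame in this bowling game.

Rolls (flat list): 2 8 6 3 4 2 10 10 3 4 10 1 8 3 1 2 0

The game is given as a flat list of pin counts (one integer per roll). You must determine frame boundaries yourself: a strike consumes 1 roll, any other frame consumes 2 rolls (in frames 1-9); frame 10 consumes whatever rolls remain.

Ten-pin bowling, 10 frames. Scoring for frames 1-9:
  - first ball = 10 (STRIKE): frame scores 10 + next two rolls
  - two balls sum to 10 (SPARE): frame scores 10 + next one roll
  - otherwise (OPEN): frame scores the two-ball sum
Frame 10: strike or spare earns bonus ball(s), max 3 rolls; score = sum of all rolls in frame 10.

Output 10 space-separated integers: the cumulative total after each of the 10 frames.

Answer: 16 25 31 54 71 78 97 106 110 112

Derivation:
Frame 1: SPARE (2+8=10). 10 + next roll (6) = 16. Cumulative: 16
Frame 2: OPEN (6+3=9). Cumulative: 25
Frame 3: OPEN (4+2=6). Cumulative: 31
Frame 4: STRIKE. 10 + next two rolls (10+3) = 23. Cumulative: 54
Frame 5: STRIKE. 10 + next two rolls (3+4) = 17. Cumulative: 71
Frame 6: OPEN (3+4=7). Cumulative: 78
Frame 7: STRIKE. 10 + next two rolls (1+8) = 19. Cumulative: 97
Frame 8: OPEN (1+8=9). Cumulative: 106
Frame 9: OPEN (3+1=4). Cumulative: 110
Frame 10: OPEN. Sum of all frame-10 rolls (2+0) = 2. Cumulative: 112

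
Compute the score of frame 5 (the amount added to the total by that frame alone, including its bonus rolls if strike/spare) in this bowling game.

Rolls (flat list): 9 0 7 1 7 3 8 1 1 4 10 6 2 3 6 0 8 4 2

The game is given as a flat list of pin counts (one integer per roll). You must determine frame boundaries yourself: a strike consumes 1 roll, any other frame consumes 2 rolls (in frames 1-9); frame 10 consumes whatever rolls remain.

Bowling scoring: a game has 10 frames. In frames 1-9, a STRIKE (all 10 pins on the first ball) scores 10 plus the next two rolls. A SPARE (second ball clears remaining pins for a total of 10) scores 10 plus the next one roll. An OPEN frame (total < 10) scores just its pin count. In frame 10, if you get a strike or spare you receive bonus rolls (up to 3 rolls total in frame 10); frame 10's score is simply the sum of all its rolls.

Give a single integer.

Answer: 5

Derivation:
Frame 1: OPEN (9+0=9). Cumulative: 9
Frame 2: OPEN (7+1=8). Cumulative: 17
Frame 3: SPARE (7+3=10). 10 + next roll (8) = 18. Cumulative: 35
Frame 4: OPEN (8+1=9). Cumulative: 44
Frame 5: OPEN (1+4=5). Cumulative: 49
Frame 6: STRIKE. 10 + next two rolls (6+2) = 18. Cumulative: 67
Frame 7: OPEN (6+2=8). Cumulative: 75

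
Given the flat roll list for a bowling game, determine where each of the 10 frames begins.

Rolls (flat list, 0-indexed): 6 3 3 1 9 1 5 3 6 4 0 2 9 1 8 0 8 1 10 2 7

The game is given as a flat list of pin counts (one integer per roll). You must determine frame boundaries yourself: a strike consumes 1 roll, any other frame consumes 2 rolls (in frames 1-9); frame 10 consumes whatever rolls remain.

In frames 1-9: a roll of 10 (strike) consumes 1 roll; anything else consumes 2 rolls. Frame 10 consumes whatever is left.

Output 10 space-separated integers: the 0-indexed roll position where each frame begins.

Frame 1 starts at roll index 0: rolls=6,3 (sum=9), consumes 2 rolls
Frame 2 starts at roll index 2: rolls=3,1 (sum=4), consumes 2 rolls
Frame 3 starts at roll index 4: rolls=9,1 (sum=10), consumes 2 rolls
Frame 4 starts at roll index 6: rolls=5,3 (sum=8), consumes 2 rolls
Frame 5 starts at roll index 8: rolls=6,4 (sum=10), consumes 2 rolls
Frame 6 starts at roll index 10: rolls=0,2 (sum=2), consumes 2 rolls
Frame 7 starts at roll index 12: rolls=9,1 (sum=10), consumes 2 rolls
Frame 8 starts at roll index 14: rolls=8,0 (sum=8), consumes 2 rolls
Frame 9 starts at roll index 16: rolls=8,1 (sum=9), consumes 2 rolls
Frame 10 starts at roll index 18: 3 remaining rolls

Answer: 0 2 4 6 8 10 12 14 16 18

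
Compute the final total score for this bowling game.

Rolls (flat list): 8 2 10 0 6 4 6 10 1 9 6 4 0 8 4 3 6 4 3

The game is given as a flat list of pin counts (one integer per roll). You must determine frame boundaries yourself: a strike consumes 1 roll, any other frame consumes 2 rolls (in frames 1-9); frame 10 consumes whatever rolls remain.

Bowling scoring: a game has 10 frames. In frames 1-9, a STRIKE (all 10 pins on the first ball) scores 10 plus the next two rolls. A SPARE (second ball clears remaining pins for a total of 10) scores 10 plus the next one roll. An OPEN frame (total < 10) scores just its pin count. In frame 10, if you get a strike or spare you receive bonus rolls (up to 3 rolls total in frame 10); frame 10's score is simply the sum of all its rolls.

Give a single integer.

Answer: 136

Derivation:
Frame 1: SPARE (8+2=10). 10 + next roll (10) = 20. Cumulative: 20
Frame 2: STRIKE. 10 + next two rolls (0+6) = 16. Cumulative: 36
Frame 3: OPEN (0+6=6). Cumulative: 42
Frame 4: SPARE (4+6=10). 10 + next roll (10) = 20. Cumulative: 62
Frame 5: STRIKE. 10 + next two rolls (1+9) = 20. Cumulative: 82
Frame 6: SPARE (1+9=10). 10 + next roll (6) = 16. Cumulative: 98
Frame 7: SPARE (6+4=10). 10 + next roll (0) = 10. Cumulative: 108
Frame 8: OPEN (0+8=8). Cumulative: 116
Frame 9: OPEN (4+3=7). Cumulative: 123
Frame 10: SPARE. Sum of all frame-10 rolls (6+4+3) = 13. Cumulative: 136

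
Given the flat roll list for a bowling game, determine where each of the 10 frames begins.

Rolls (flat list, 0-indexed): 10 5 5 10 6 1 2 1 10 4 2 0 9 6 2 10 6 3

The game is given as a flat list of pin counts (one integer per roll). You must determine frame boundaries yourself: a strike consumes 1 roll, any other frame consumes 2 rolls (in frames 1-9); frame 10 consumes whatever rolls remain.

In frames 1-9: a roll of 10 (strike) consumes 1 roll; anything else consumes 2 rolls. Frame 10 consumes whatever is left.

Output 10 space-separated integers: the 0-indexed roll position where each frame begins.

Frame 1 starts at roll index 0: roll=10 (strike), consumes 1 roll
Frame 2 starts at roll index 1: rolls=5,5 (sum=10), consumes 2 rolls
Frame 3 starts at roll index 3: roll=10 (strike), consumes 1 roll
Frame 4 starts at roll index 4: rolls=6,1 (sum=7), consumes 2 rolls
Frame 5 starts at roll index 6: rolls=2,1 (sum=3), consumes 2 rolls
Frame 6 starts at roll index 8: roll=10 (strike), consumes 1 roll
Frame 7 starts at roll index 9: rolls=4,2 (sum=6), consumes 2 rolls
Frame 8 starts at roll index 11: rolls=0,9 (sum=9), consumes 2 rolls
Frame 9 starts at roll index 13: rolls=6,2 (sum=8), consumes 2 rolls
Frame 10 starts at roll index 15: 3 remaining rolls

Answer: 0 1 3 4 6 8 9 11 13 15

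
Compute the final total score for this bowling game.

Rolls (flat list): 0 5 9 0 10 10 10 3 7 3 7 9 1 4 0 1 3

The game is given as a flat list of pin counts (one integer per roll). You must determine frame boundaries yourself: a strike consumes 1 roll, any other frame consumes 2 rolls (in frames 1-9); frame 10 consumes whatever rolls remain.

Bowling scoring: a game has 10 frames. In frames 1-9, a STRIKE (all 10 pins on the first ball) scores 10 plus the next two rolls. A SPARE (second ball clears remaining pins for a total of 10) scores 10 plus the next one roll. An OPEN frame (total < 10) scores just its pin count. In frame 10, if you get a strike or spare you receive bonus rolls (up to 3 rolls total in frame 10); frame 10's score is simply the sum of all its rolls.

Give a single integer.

Answer: 141

Derivation:
Frame 1: OPEN (0+5=5). Cumulative: 5
Frame 2: OPEN (9+0=9). Cumulative: 14
Frame 3: STRIKE. 10 + next two rolls (10+10) = 30. Cumulative: 44
Frame 4: STRIKE. 10 + next two rolls (10+3) = 23. Cumulative: 67
Frame 5: STRIKE. 10 + next two rolls (3+7) = 20. Cumulative: 87
Frame 6: SPARE (3+7=10). 10 + next roll (3) = 13. Cumulative: 100
Frame 7: SPARE (3+7=10). 10 + next roll (9) = 19. Cumulative: 119
Frame 8: SPARE (9+1=10). 10 + next roll (4) = 14. Cumulative: 133
Frame 9: OPEN (4+0=4). Cumulative: 137
Frame 10: OPEN. Sum of all frame-10 rolls (1+3) = 4. Cumulative: 141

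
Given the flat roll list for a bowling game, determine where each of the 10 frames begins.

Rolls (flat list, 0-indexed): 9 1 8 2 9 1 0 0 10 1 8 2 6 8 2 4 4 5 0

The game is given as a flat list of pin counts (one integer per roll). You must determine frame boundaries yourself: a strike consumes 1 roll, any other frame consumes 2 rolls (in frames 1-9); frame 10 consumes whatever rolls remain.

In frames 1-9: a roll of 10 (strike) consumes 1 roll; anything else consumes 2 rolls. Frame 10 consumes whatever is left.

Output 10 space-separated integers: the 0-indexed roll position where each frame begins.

Frame 1 starts at roll index 0: rolls=9,1 (sum=10), consumes 2 rolls
Frame 2 starts at roll index 2: rolls=8,2 (sum=10), consumes 2 rolls
Frame 3 starts at roll index 4: rolls=9,1 (sum=10), consumes 2 rolls
Frame 4 starts at roll index 6: rolls=0,0 (sum=0), consumes 2 rolls
Frame 5 starts at roll index 8: roll=10 (strike), consumes 1 roll
Frame 6 starts at roll index 9: rolls=1,8 (sum=9), consumes 2 rolls
Frame 7 starts at roll index 11: rolls=2,6 (sum=8), consumes 2 rolls
Frame 8 starts at roll index 13: rolls=8,2 (sum=10), consumes 2 rolls
Frame 9 starts at roll index 15: rolls=4,4 (sum=8), consumes 2 rolls
Frame 10 starts at roll index 17: 2 remaining rolls

Answer: 0 2 4 6 8 9 11 13 15 17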